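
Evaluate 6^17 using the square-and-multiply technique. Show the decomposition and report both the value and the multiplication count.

Computing 6^17 by squaring (build up from 6^1; each line after the first costs one multiplication):

6^1 = 6
6^2 = (6^1)^2 = 6^2 = 36
6^4 = (6^2)^2 = 36^2 = 1296
6^8 = (6^4)^2 = 1296^2 = 1679616
6^16 = (6^8)^2 = 1679616^2 = 2821109907456
6^17 = 6 * 6^16 = 6 * 2821109907456 = 16926659444736

Result: 16926659444736
Multiplications needed: 5 (5 lines after 6^1)

6^17 = 16926659444736. Using exponentiation by squaring, this requires 5 multiplications. The key idea: if the exponent is even, square the half-power; if odd, multiply by the base once.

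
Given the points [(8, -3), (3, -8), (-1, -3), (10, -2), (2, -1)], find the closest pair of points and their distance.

Computing all pairwise distances among 5 points:

d((8, -3), (3, -8)) = 7.0711
d((8, -3), (-1, -3)) = 9.0
d((8, -3), (10, -2)) = 2.2361 <-- minimum
d((8, -3), (2, -1)) = 6.3246
d((3, -8), (-1, -3)) = 6.4031
d((3, -8), (10, -2)) = 9.2195
d((3, -8), (2, -1)) = 7.0711
d((-1, -3), (10, -2)) = 11.0454
d((-1, -3), (2, -1)) = 3.6056
d((10, -2), (2, -1)) = 8.0623

Closest pair: (8, -3) and (10, -2) with distance 2.2361

The closest pair is (8, -3) and (10, -2) with Euclidean distance 2.2361. For 5 points, brute-force pairwise comparison is shown above. For large n, the divide-and-conquer algorithm (sort by x, recurse on halves, check the dividing strip) achieves O(n log n).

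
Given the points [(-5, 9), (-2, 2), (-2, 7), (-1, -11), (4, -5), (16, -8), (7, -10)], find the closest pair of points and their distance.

Computing all pairwise distances among 7 points:

d((-5, 9), (-2, 2)) = 7.6158
d((-5, 9), (-2, 7)) = 3.6056 <-- minimum
d((-5, 9), (-1, -11)) = 20.3961
d((-5, 9), (4, -5)) = 16.6433
d((-5, 9), (16, -8)) = 27.0185
d((-5, 9), (7, -10)) = 22.4722
d((-2, 2), (-2, 7)) = 5.0
d((-2, 2), (-1, -11)) = 13.0384
d((-2, 2), (4, -5)) = 9.2195
d((-2, 2), (16, -8)) = 20.5913
d((-2, 2), (7, -10)) = 15.0
d((-2, 7), (-1, -11)) = 18.0278
d((-2, 7), (4, -5)) = 13.4164
d((-2, 7), (16, -8)) = 23.4307
d((-2, 7), (7, -10)) = 19.2354
d((-1, -11), (4, -5)) = 7.8102
d((-1, -11), (16, -8)) = 17.2627
d((-1, -11), (7, -10)) = 8.0623
d((4, -5), (16, -8)) = 12.3693
d((4, -5), (7, -10)) = 5.831
d((16, -8), (7, -10)) = 9.2195

Closest pair: (-5, 9) and (-2, 7) with distance 3.6056

The closest pair is (-5, 9) and (-2, 7) with Euclidean distance 3.6056. For 7 points, brute-force pairwise comparison is shown above. For large n, the divide-and-conquer algorithm (sort by x, recurse on halves, check the dividing strip) achieves O(n log n).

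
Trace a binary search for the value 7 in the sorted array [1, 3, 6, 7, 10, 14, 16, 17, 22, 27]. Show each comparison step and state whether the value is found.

Binary search for 7 in [1, 3, 6, 7, 10, 14, 16, 17, 22, 27]:

lo=0, hi=9, mid=4, arr[mid]=10 -> 10 > 7, search left half
lo=0, hi=3, mid=1, arr[mid]=3 -> 3 < 7, search right half
lo=2, hi=3, mid=2, arr[mid]=6 -> 6 < 7, search right half
lo=3, hi=3, mid=3, arr[mid]=7 -> Found target at index 3!

Binary search finds 7 at index 3 after 4 comparisons. The search repeatedly halves the search space by comparing with the middle element.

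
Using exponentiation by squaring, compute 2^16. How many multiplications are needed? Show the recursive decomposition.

Computing 2^16 by squaring (build up from 2^1; each line after the first costs one multiplication):

2^1 = 2
2^2 = (2^1)^2 = 2^2 = 4
2^4 = (2^2)^2 = 4^2 = 16
2^8 = (2^4)^2 = 16^2 = 256
2^16 = (2^8)^2 = 256^2 = 65536

Result: 65536
Multiplications needed: 4 (4 lines after 2^1)

2^16 = 65536. Using exponentiation by squaring, this requires 4 multiplications. The key idea: if the exponent is even, square the half-power; if odd, multiply by the base once.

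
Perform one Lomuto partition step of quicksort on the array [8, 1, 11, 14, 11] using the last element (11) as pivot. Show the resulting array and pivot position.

Lomuto partition with pivot = 11:

Initial array: [8, 1, 11, 14, 11]

arr[0]=8 <= 11: swap with position 0, array becomes [8, 1, 11, 14, 11]
arr[1]=1 <= 11: swap with position 1, array becomes [8, 1, 11, 14, 11]
arr[2]=11 <= 11: swap with position 2, array becomes [8, 1, 11, 14, 11]
arr[3]=14 > 11: no swap

Place pivot at position 3: [8, 1, 11, 11, 14]
Pivot position: 3

After partitioning with pivot 11, the array becomes [8, 1, 11, 11, 14]. The pivot is placed at index 3. All elements to the left of the pivot are <= 11, and all elements to the right are > 11.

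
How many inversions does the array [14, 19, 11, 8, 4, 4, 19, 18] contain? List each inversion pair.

Finding inversions in [14, 19, 11, 8, 4, 4, 19, 18]:

(0, 2): arr[0]=14 > arr[2]=11
(0, 3): arr[0]=14 > arr[3]=8
(0, 4): arr[0]=14 > arr[4]=4
(0, 5): arr[0]=14 > arr[5]=4
(1, 2): arr[1]=19 > arr[2]=11
(1, 3): arr[1]=19 > arr[3]=8
(1, 4): arr[1]=19 > arr[4]=4
(1, 5): arr[1]=19 > arr[5]=4
(1, 7): arr[1]=19 > arr[7]=18
(2, 3): arr[2]=11 > arr[3]=8
(2, 4): arr[2]=11 > arr[4]=4
(2, 5): arr[2]=11 > arr[5]=4
(3, 4): arr[3]=8 > arr[4]=4
(3, 5): arr[3]=8 > arr[5]=4
(6, 7): arr[6]=19 > arr[7]=18

Total inversions: 15

The array has 15 inversion(s): (0,2), (0,3), (0,4), (0,5), (1,2), (1,3), (1,4), (1,5), (1,7), (2,3), (2,4), (2,5), (3,4), (3,5), (6,7). Each pair (i,j) satisfies i < j and arr[i] > arr[j].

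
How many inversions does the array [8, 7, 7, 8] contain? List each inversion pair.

Finding inversions in [8, 7, 7, 8]:

(0, 1): arr[0]=8 > arr[1]=7
(0, 2): arr[0]=8 > arr[2]=7

Total inversions: 2

The array has 2 inversion(s): (0,1), (0,2). Each pair (i,j) satisfies i < j and arr[i] > arr[j].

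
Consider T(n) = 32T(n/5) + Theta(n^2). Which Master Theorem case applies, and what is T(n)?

Master Theorem for T(n) = 32T(n/5) + O(n^2):

a = 32, b = 5, c = 2
log_b(a) = log_5(32) = 2.1534

Case 1: c = 2 < log_5(32) = 2.1534
T(n) = O(n^(log_5 32))

For T(n) = 32T(n/5) + O(n^2): log_5(32) = 2.1534. This is Case 1 of the Master Theorem (c < log_b(a), work dominated by leaves), giving O(n^(log_5 32)).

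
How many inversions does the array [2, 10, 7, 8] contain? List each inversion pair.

Finding inversions in [2, 10, 7, 8]:

(1, 2): arr[1]=10 > arr[2]=7
(1, 3): arr[1]=10 > arr[3]=8

Total inversions: 2

The array has 2 inversion(s): (1,2), (1,3). Each pair (i,j) satisfies i < j and arr[i] > arr[j].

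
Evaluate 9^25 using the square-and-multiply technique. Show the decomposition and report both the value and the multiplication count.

Computing 9^25 by squaring (build up from 9^1; each line after the first costs one multiplication):

9^1 = 9
9^2 = (9^1)^2 = 9^2 = 81
9^3 = 9 * 9^2 = 9 * 81 = 729
9^6 = (9^3)^2 = 729^2 = 531441
9^12 = (9^6)^2 = 531441^2 = 282429536481
9^24 = (9^12)^2 = 282429536481^2 = 79766443076872509863361
9^25 = 9 * 9^24 = 9 * 79766443076872509863361 = 717897987691852588770249

Result: 717897987691852588770249
Multiplications needed: 6 (6 lines after 9^1)

9^25 = 717897987691852588770249. Using exponentiation by squaring, this requires 6 multiplications. The key idea: if the exponent is even, square the half-power; if odd, multiply by the base once.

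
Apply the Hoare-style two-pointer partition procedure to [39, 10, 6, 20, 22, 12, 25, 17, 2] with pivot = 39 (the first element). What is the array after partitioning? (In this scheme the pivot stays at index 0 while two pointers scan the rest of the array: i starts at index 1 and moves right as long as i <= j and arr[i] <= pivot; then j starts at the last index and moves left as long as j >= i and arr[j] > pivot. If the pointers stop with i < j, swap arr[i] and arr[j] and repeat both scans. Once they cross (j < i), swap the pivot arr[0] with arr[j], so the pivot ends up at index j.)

Hoare-style two-pointer partition with pivot = 39:

Initial array: [39, 10, 6, 20, 22, 12, 25, 17, 2]

Pointers start at i = 1, j = 8.
i ends at 9, j ends at 8: the pointers have crossed (j < i), so scanning stops.

Swap pivot arr[0] with arr[8] to place pivot at position 8: [2, 10, 6, 20, 22, 12, 25, 17, 39]
Pivot position: 8

After partitioning with pivot 39, the array becomes [2, 10, 6, 20, 22, 12, 25, 17, 39]. The pivot is placed at index 8. All elements to the left of the pivot are <= 39, and all elements to the right are > 39.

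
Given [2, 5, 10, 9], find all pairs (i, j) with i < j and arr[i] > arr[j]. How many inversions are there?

Finding inversions in [2, 5, 10, 9]:

(2, 3): arr[2]=10 > arr[3]=9

Total inversions: 1

The array has 1 inversion(s): (2,3). Each pair (i,j) satisfies i < j and arr[i] > arr[j].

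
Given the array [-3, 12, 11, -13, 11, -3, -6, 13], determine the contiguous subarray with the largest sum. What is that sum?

Using Kadane's algorithm on [-3, 12, 11, -13, 11, -3, -6, 13]:

Scanning through the array:
Position 1 (value 12): max_ending_here = 12, max_so_far = 12
Position 2 (value 11): max_ending_here = 23, max_so_far = 23
Position 3 (value -13): max_ending_here = 10, max_so_far = 23
Position 4 (value 11): max_ending_here = 21, max_so_far = 23
Position 5 (value -3): max_ending_here = 18, max_so_far = 23
Position 6 (value -6): max_ending_here = 12, max_so_far = 23
Position 7 (value 13): max_ending_here = 25, max_so_far = 25

Maximum subarray: [12, 11, -13, 11, -3, -6, 13]
Maximum sum: 25

The maximum subarray is [12, 11, -13, 11, -3, -6, 13] with sum 25. This subarray runs from index 1 to index 7.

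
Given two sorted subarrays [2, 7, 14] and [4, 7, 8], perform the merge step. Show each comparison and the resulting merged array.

Merging process:

Compare 2 vs 4: take 2 from left. Merged: [2]
Compare 7 vs 4: take 4 from right. Merged: [2, 4]
Compare 7 vs 7: take 7 from left. Merged: [2, 4, 7]
Compare 14 vs 7: take 7 from right. Merged: [2, 4, 7, 7]
Compare 14 vs 8: take 8 from right. Merged: [2, 4, 7, 7, 8]
Append remaining from left: [14]. Merged: [2, 4, 7, 7, 8, 14]

Final merged array: [2, 4, 7, 7, 8, 14]
Total comparisons: 5

The merged array is [2, 4, 7, 7, 8, 14], requiring 5 comparisons. The merge step runs in O(n) time where n is the total number of elements.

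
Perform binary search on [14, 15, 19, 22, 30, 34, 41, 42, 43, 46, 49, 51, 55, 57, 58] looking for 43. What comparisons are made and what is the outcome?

Binary search for 43 in [14, 15, 19, 22, 30, 34, 41, 42, 43, 46, 49, 51, 55, 57, 58]:

lo=0, hi=14, mid=7, arr[mid]=42 -> 42 < 43, search right half
lo=8, hi=14, mid=11, arr[mid]=51 -> 51 > 43, search left half
lo=8, hi=10, mid=9, arr[mid]=46 -> 46 > 43, search left half
lo=8, hi=8, mid=8, arr[mid]=43 -> Found target at index 8!

Binary search finds 43 at index 8 after 4 comparisons. The search repeatedly halves the search space by comparing with the middle element.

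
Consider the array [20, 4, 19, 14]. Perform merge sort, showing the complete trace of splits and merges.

Merge sort trace:

Split: [20, 4, 19, 14] -> [20, 4] and [19, 14]
  Split: [20, 4] -> [20] and [4]
  Merge: [20] + [4] -> [4, 20]
  Split: [19, 14] -> [19] and [14]
  Merge: [19] + [14] -> [14, 19]
Merge: [4, 20] + [14, 19] -> [4, 14, 19, 20]

Final sorted array: [4, 14, 19, 20]

The merge sort proceeds by recursively splitting the array and merging sorted halves.
After all merges, the sorted array is [4, 14, 19, 20].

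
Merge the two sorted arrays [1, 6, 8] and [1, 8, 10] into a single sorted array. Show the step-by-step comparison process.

Merging process:

Compare 1 vs 1: take 1 from left. Merged: [1]
Compare 6 vs 1: take 1 from right. Merged: [1, 1]
Compare 6 vs 8: take 6 from left. Merged: [1, 1, 6]
Compare 8 vs 8: take 8 from left. Merged: [1, 1, 6, 8]
Append remaining from right: [8, 10]. Merged: [1, 1, 6, 8, 8, 10]

Final merged array: [1, 1, 6, 8, 8, 10]
Total comparisons: 4

The merged array is [1, 1, 6, 8, 8, 10], requiring 4 comparisons. The merge step runs in O(n) time where n is the total number of elements.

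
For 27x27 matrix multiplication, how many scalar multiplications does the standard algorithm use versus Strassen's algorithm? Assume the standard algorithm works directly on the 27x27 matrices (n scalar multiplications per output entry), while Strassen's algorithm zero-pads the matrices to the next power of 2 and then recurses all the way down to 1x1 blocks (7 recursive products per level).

Matrix multiplication for 27x27 matrices:

Strassen's algorithm requires power-of-2 dimensions. Pad 27x27 to 32x32 (next power of 2).

Standard algorithm: 27^3 = 19683 multiplications
Strassen's algorithm: 7^(log2(32)) = 7^5 = 16807 multiplications
Savings: 19683 - 16807 = 2876 multiplications

Standard: 19683 multiplications (27^3). Strassen: 16807 multiplications (7^5, after padding to 32x32). Strassen reduces 8 recursive multiplications to 7 at each level.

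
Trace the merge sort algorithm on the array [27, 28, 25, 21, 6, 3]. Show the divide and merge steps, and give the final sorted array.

Merge sort trace:

Split: [27, 28, 25, 21, 6, 3] -> [27, 28, 25] and [21, 6, 3]
  Split: [27, 28, 25] -> [27] and [28, 25]
    Split: [28, 25] -> [28] and [25]
    Merge: [28] + [25] -> [25, 28]
  Merge: [27] + [25, 28] -> [25, 27, 28]
  Split: [21, 6, 3] -> [21] and [6, 3]
    Split: [6, 3] -> [6] and [3]
    Merge: [6] + [3] -> [3, 6]
  Merge: [21] + [3, 6] -> [3, 6, 21]
Merge: [25, 27, 28] + [3, 6, 21] -> [3, 6, 21, 25, 27, 28]

Final sorted array: [3, 6, 21, 25, 27, 28]

The merge sort proceeds by recursively splitting the array and merging sorted halves.
After all merges, the sorted array is [3, 6, 21, 25, 27, 28].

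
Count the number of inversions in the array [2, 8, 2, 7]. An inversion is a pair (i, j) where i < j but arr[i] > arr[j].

Finding inversions in [2, 8, 2, 7]:

(1, 2): arr[1]=8 > arr[2]=2
(1, 3): arr[1]=8 > arr[3]=7

Total inversions: 2

The array has 2 inversion(s): (1,2), (1,3). Each pair (i,j) satisfies i < j and arr[i] > arr[j].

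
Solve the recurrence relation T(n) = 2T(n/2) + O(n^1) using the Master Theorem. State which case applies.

Master Theorem for T(n) = 2T(n/2) + O(n^1):

a = 2, b = 2, c = 1
log_b(a) = log_2(2) = 1.0000

Case 2: c = 1 = log_2(2) = 1.0000
T(n) = O(n^1 log n) = O(n log n)

For T(n) = 2T(n/2) + O(n^1): log_2(2) = 1.0000. This is Case 2 of the Master Theorem (c = log_b(a), equal work at all levels), giving O(n log n).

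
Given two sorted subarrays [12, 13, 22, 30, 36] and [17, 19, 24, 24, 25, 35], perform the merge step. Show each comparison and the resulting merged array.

Merging process:

Compare 12 vs 17: take 12 from left. Merged: [12]
Compare 13 vs 17: take 13 from left. Merged: [12, 13]
Compare 22 vs 17: take 17 from right. Merged: [12, 13, 17]
Compare 22 vs 19: take 19 from right. Merged: [12, 13, 17, 19]
Compare 22 vs 24: take 22 from left. Merged: [12, 13, 17, 19, 22]
Compare 30 vs 24: take 24 from right. Merged: [12, 13, 17, 19, 22, 24]
Compare 30 vs 24: take 24 from right. Merged: [12, 13, 17, 19, 22, 24, 24]
Compare 30 vs 25: take 25 from right. Merged: [12, 13, 17, 19, 22, 24, 24, 25]
Compare 30 vs 35: take 30 from left. Merged: [12, 13, 17, 19, 22, 24, 24, 25, 30]
Compare 36 vs 35: take 35 from right. Merged: [12, 13, 17, 19, 22, 24, 24, 25, 30, 35]
Append remaining from left: [36]. Merged: [12, 13, 17, 19, 22, 24, 24, 25, 30, 35, 36]

Final merged array: [12, 13, 17, 19, 22, 24, 24, 25, 30, 35, 36]
Total comparisons: 10

The merged array is [12, 13, 17, 19, 22, 24, 24, 25, 30, 35, 36], requiring 10 comparisons. The merge step runs in O(n) time where n is the total number of elements.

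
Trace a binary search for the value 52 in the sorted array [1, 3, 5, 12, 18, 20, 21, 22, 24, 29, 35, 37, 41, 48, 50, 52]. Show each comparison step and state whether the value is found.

Binary search for 52 in [1, 3, 5, 12, 18, 20, 21, 22, 24, 29, 35, 37, 41, 48, 50, 52]:

lo=0, hi=15, mid=7, arr[mid]=22 -> 22 < 52, search right half
lo=8, hi=15, mid=11, arr[mid]=37 -> 37 < 52, search right half
lo=12, hi=15, mid=13, arr[mid]=48 -> 48 < 52, search right half
lo=14, hi=15, mid=14, arr[mid]=50 -> 50 < 52, search right half
lo=15, hi=15, mid=15, arr[mid]=52 -> Found target at index 15!

Binary search finds 52 at index 15 after 5 comparisons. The search repeatedly halves the search space by comparing with the middle element.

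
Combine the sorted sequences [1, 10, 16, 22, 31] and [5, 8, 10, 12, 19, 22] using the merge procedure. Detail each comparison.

Merging process:

Compare 1 vs 5: take 1 from left. Merged: [1]
Compare 10 vs 5: take 5 from right. Merged: [1, 5]
Compare 10 vs 8: take 8 from right. Merged: [1, 5, 8]
Compare 10 vs 10: take 10 from left. Merged: [1, 5, 8, 10]
Compare 16 vs 10: take 10 from right. Merged: [1, 5, 8, 10, 10]
Compare 16 vs 12: take 12 from right. Merged: [1, 5, 8, 10, 10, 12]
Compare 16 vs 19: take 16 from left. Merged: [1, 5, 8, 10, 10, 12, 16]
Compare 22 vs 19: take 19 from right. Merged: [1, 5, 8, 10, 10, 12, 16, 19]
Compare 22 vs 22: take 22 from left. Merged: [1, 5, 8, 10, 10, 12, 16, 19, 22]
Compare 31 vs 22: take 22 from right. Merged: [1, 5, 8, 10, 10, 12, 16, 19, 22, 22]
Append remaining from left: [31]. Merged: [1, 5, 8, 10, 10, 12, 16, 19, 22, 22, 31]

Final merged array: [1, 5, 8, 10, 10, 12, 16, 19, 22, 22, 31]
Total comparisons: 10

The merged array is [1, 5, 8, 10, 10, 12, 16, 19, 22, 22, 31], requiring 10 comparisons. The merge step runs in O(n) time where n is the total number of elements.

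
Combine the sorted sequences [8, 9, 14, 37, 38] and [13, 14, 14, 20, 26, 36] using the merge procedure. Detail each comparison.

Merging process:

Compare 8 vs 13: take 8 from left. Merged: [8]
Compare 9 vs 13: take 9 from left. Merged: [8, 9]
Compare 14 vs 13: take 13 from right. Merged: [8, 9, 13]
Compare 14 vs 14: take 14 from left. Merged: [8, 9, 13, 14]
Compare 37 vs 14: take 14 from right. Merged: [8, 9, 13, 14, 14]
Compare 37 vs 14: take 14 from right. Merged: [8, 9, 13, 14, 14, 14]
Compare 37 vs 20: take 20 from right. Merged: [8, 9, 13, 14, 14, 14, 20]
Compare 37 vs 26: take 26 from right. Merged: [8, 9, 13, 14, 14, 14, 20, 26]
Compare 37 vs 36: take 36 from right. Merged: [8, 9, 13, 14, 14, 14, 20, 26, 36]
Append remaining from left: [37, 38]. Merged: [8, 9, 13, 14, 14, 14, 20, 26, 36, 37, 38]

Final merged array: [8, 9, 13, 14, 14, 14, 20, 26, 36, 37, 38]
Total comparisons: 9

The merged array is [8, 9, 13, 14, 14, 14, 20, 26, 36, 37, 38], requiring 9 comparisons. The merge step runs in O(n) time where n is the total number of elements.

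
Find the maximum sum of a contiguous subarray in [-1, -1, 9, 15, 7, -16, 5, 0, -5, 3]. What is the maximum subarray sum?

Using Kadane's algorithm on [-1, -1, 9, 15, 7, -16, 5, 0, -5, 3]:

Scanning through the array:
Position 1 (value -1): max_ending_here = -1, max_so_far = -1
Position 2 (value 9): max_ending_here = 9, max_so_far = 9
Position 3 (value 15): max_ending_here = 24, max_so_far = 24
Position 4 (value 7): max_ending_here = 31, max_so_far = 31
Position 5 (value -16): max_ending_here = 15, max_so_far = 31
Position 6 (value 5): max_ending_here = 20, max_so_far = 31
Position 7 (value 0): max_ending_here = 20, max_so_far = 31
Position 8 (value -5): max_ending_here = 15, max_so_far = 31
Position 9 (value 3): max_ending_here = 18, max_so_far = 31

Maximum subarray: [9, 15, 7]
Maximum sum: 31

The maximum subarray is [9, 15, 7] with sum 31. This subarray runs from index 2 to index 4.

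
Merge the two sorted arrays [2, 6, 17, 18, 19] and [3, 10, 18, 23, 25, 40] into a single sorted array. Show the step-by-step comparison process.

Merging process:

Compare 2 vs 3: take 2 from left. Merged: [2]
Compare 6 vs 3: take 3 from right. Merged: [2, 3]
Compare 6 vs 10: take 6 from left. Merged: [2, 3, 6]
Compare 17 vs 10: take 10 from right. Merged: [2, 3, 6, 10]
Compare 17 vs 18: take 17 from left. Merged: [2, 3, 6, 10, 17]
Compare 18 vs 18: take 18 from left. Merged: [2, 3, 6, 10, 17, 18]
Compare 19 vs 18: take 18 from right. Merged: [2, 3, 6, 10, 17, 18, 18]
Compare 19 vs 23: take 19 from left. Merged: [2, 3, 6, 10, 17, 18, 18, 19]
Append remaining from right: [23, 25, 40]. Merged: [2, 3, 6, 10, 17, 18, 18, 19, 23, 25, 40]

Final merged array: [2, 3, 6, 10, 17, 18, 18, 19, 23, 25, 40]
Total comparisons: 8

The merged array is [2, 3, 6, 10, 17, 18, 18, 19, 23, 25, 40], requiring 8 comparisons. The merge step runs in O(n) time where n is the total number of elements.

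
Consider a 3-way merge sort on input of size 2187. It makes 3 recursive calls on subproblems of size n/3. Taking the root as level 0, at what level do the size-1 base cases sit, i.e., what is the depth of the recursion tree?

For divide and conquer with division factor 3:

Problem sizes at each level:
Level 0: 2187
Level 1: 729
Level 2: 243
Level 3: 81
Level 4: 27
Level 5: 9
Level 6: 3
Level 7: 1

The root is level 0 and the size-1 base case is level 7 (the tree spans levels 0 through 7, i.e. 8 levels counting the root), so the depth is the number of divisions: log_3(2187) = 7

The recursion tree depth is log_3(2187) = 7. At each level, the problem size is divided by 3, so it takes 7 divisions to reduce to a base case of size 1. The algorithm makes 3 recursive calls at each level.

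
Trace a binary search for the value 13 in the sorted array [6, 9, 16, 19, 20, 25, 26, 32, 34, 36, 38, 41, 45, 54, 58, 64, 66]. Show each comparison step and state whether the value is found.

Binary search for 13 in [6, 9, 16, 19, 20, 25, 26, 32, 34, 36, 38, 41, 45, 54, 58, 64, 66]:

lo=0, hi=16, mid=8, arr[mid]=34 -> 34 > 13, search left half
lo=0, hi=7, mid=3, arr[mid]=19 -> 19 > 13, search left half
lo=0, hi=2, mid=1, arr[mid]=9 -> 9 < 13, search right half
lo=2, hi=2, mid=2, arr[mid]=16 -> 16 > 13, search left half
lo=2 > hi=1, target 13 not found

Binary search determines that 13 is not in the array after 4 comparisons. The search space was exhausted without finding the target.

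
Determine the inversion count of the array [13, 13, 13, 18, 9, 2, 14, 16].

Finding inversions in [13, 13, 13, 18, 9, 2, 14, 16]:

(0, 4): arr[0]=13 > arr[4]=9
(0, 5): arr[0]=13 > arr[5]=2
(1, 4): arr[1]=13 > arr[4]=9
(1, 5): arr[1]=13 > arr[5]=2
(2, 4): arr[2]=13 > arr[4]=9
(2, 5): arr[2]=13 > arr[5]=2
(3, 4): arr[3]=18 > arr[4]=9
(3, 5): arr[3]=18 > arr[5]=2
(3, 6): arr[3]=18 > arr[6]=14
(3, 7): arr[3]=18 > arr[7]=16
(4, 5): arr[4]=9 > arr[5]=2

Total inversions: 11

The array has 11 inversion(s): (0,4), (0,5), (1,4), (1,5), (2,4), (2,5), (3,4), (3,5), (3,6), (3,7), (4,5). Each pair (i,j) satisfies i < j and arr[i] > arr[j].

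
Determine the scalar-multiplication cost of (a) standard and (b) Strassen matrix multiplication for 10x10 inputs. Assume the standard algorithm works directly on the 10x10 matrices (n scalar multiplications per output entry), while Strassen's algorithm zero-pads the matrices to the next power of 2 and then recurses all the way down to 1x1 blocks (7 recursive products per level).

Matrix multiplication for 10x10 matrices:

Strassen's algorithm requires power-of-2 dimensions. Pad 10x10 to 16x16 (next power of 2).

Standard algorithm: 10^3 = 1000 multiplications
Strassen's algorithm: 7^(log2(16)) = 7^4 = 2401 multiplications
Difference: 1000 - 2401 = -1401 (Strassen uses MORE here due to padding overhead — for small or just-over-power-of-2 n, padding can outweigh the per-level savings)

Standard: 1000 multiplications (10^3). Strassen: 2401 multiplications (7^4, after padding to 16x16). Strassen reduces 8 recursive multiplications to 7 at each level.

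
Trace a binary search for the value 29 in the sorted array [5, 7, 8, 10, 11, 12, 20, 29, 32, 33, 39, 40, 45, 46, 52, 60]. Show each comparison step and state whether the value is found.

Binary search for 29 in [5, 7, 8, 10, 11, 12, 20, 29, 32, 33, 39, 40, 45, 46, 52, 60]:

lo=0, hi=15, mid=7, arr[mid]=29 -> Found target at index 7!

Binary search finds 29 at index 7 after 1 comparisons. The search repeatedly halves the search space by comparing with the middle element.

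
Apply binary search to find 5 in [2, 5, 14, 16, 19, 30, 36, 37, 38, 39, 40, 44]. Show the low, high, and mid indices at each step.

Binary search for 5 in [2, 5, 14, 16, 19, 30, 36, 37, 38, 39, 40, 44]:

lo=0, hi=11, mid=5, arr[mid]=30 -> 30 > 5, search left half
lo=0, hi=4, mid=2, arr[mid]=14 -> 14 > 5, search left half
lo=0, hi=1, mid=0, arr[mid]=2 -> 2 < 5, search right half
lo=1, hi=1, mid=1, arr[mid]=5 -> Found target at index 1!

Binary search finds 5 at index 1 after 4 comparisons. The search repeatedly halves the search space by comparing with the middle element.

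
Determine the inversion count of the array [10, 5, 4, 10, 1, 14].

Finding inversions in [10, 5, 4, 10, 1, 14]:

(0, 1): arr[0]=10 > arr[1]=5
(0, 2): arr[0]=10 > arr[2]=4
(0, 4): arr[0]=10 > arr[4]=1
(1, 2): arr[1]=5 > arr[2]=4
(1, 4): arr[1]=5 > arr[4]=1
(2, 4): arr[2]=4 > arr[4]=1
(3, 4): arr[3]=10 > arr[4]=1

Total inversions: 7

The array has 7 inversion(s): (0,1), (0,2), (0,4), (1,2), (1,4), (2,4), (3,4). Each pair (i,j) satisfies i < j and arr[i] > arr[j].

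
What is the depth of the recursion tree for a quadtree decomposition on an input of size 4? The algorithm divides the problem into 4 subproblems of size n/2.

For divide and conquer with division factor 2:

Problem sizes at each level:
Level 0: 4
Level 1: 2
Level 2: 1

The root is level 0 and the size-1 base case is level 2 (the tree spans levels 0 through 2, i.e. 3 levels counting the root), so the depth is the number of divisions: log_2(4) = 2

The recursion tree depth is log_2(4) = 2. At each level, the problem size is divided by 2, so it takes 2 divisions to reduce to a base case of size 1. The algorithm makes 4 recursive calls at each level.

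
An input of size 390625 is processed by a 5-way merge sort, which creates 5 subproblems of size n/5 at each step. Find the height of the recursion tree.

For divide and conquer with division factor 5:

Problem sizes at each level:
Level 0: 390625
Level 1: 78125
Level 2: 15625
Level 3: 3125
Level 4: 625
Level 5: 125
Level 6: 25
Level 7: 5
Level 8: 1

The root is level 0 and the size-1 base case is level 8 (the tree spans levels 0 through 8, i.e. 9 levels counting the root), so the depth is the number of divisions: log_5(390625) = 8

The recursion tree depth is log_5(390625) = 8. At each level, the problem size is divided by 5, so it takes 8 divisions to reduce to a base case of size 1. The algorithm makes 5 recursive calls at each level.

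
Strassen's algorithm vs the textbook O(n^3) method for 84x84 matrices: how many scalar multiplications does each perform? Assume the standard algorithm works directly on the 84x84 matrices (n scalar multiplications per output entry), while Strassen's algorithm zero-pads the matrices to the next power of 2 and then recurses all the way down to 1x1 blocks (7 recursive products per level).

Matrix multiplication for 84x84 matrices:

Strassen's algorithm requires power-of-2 dimensions. Pad 84x84 to 128x128 (next power of 2).

Standard algorithm: 84^3 = 592704 multiplications
Strassen's algorithm: 7^(log2(128)) = 7^7 = 823543 multiplications
Difference: 592704 - 823543 = -230839 (Strassen uses MORE here due to padding overhead — for small or just-over-power-of-2 n, padding can outweigh the per-level savings)

Standard: 592704 multiplications (84^3). Strassen: 823543 multiplications (7^7, after padding to 128x128). Strassen reduces 8 recursive multiplications to 7 at each level.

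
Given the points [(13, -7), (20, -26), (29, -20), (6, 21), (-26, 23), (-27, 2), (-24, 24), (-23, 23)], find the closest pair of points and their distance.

Computing all pairwise distances among 8 points:

d((13, -7), (20, -26)) = 20.2485
d((13, -7), (29, -20)) = 20.6155
d((13, -7), (6, 21)) = 28.8617
d((13, -7), (-26, 23)) = 49.2037
d((13, -7), (-27, 2)) = 41.0
d((13, -7), (-24, 24)) = 48.2701
d((13, -7), (-23, 23)) = 46.8615
d((20, -26), (29, -20)) = 10.8167
d((20, -26), (6, 21)) = 49.0408
d((20, -26), (-26, 23)) = 67.2086
d((20, -26), (-27, 2)) = 54.7083
d((20, -26), (-24, 24)) = 66.6033
d((20, -26), (-23, 23)) = 65.192
d((29, -20), (6, 21)) = 47.0106
d((29, -20), (-26, 23)) = 69.814
d((29, -20), (-27, 2)) = 60.1664
d((29, -20), (-24, 24)) = 68.884
d((29, -20), (-23, 23)) = 67.4759
d((6, 21), (-26, 23)) = 32.0624
d((6, 21), (-27, 2)) = 38.0789
d((6, 21), (-24, 24)) = 30.1496
d((6, 21), (-23, 23)) = 29.0689
d((-26, 23), (-27, 2)) = 21.0238
d((-26, 23), (-24, 24)) = 2.2361
d((-26, 23), (-23, 23)) = 3.0
d((-27, 2), (-24, 24)) = 22.2036
d((-27, 2), (-23, 23)) = 21.3776
d((-24, 24), (-23, 23)) = 1.4142 <-- minimum

Closest pair: (-24, 24) and (-23, 23) with distance 1.4142

The closest pair is (-24, 24) and (-23, 23) with Euclidean distance 1.4142. For 8 points, brute-force pairwise comparison is shown above. For large n, the divide-and-conquer algorithm (sort by x, recurse on halves, check the dividing strip) achieves O(n log n).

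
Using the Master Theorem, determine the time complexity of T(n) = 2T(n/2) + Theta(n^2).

Master Theorem for T(n) = 2T(n/2) + O(n^2):

a = 2, b = 2, c = 2
log_b(a) = log_2(2) = 1.0000

Case 3: c = 2 > log_2(2) = 1.0000
T(n) = O(n^2) = O(n^2)

For T(n) = 2T(n/2) + O(n^2): log_2(2) = 1.0000. This is Case 3 of the Master Theorem (c > log_b(a), work dominated by root), giving O(n^2).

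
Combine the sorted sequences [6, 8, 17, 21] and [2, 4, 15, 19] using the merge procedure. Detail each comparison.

Merging process:

Compare 6 vs 2: take 2 from right. Merged: [2]
Compare 6 vs 4: take 4 from right. Merged: [2, 4]
Compare 6 vs 15: take 6 from left. Merged: [2, 4, 6]
Compare 8 vs 15: take 8 from left. Merged: [2, 4, 6, 8]
Compare 17 vs 15: take 15 from right. Merged: [2, 4, 6, 8, 15]
Compare 17 vs 19: take 17 from left. Merged: [2, 4, 6, 8, 15, 17]
Compare 21 vs 19: take 19 from right. Merged: [2, 4, 6, 8, 15, 17, 19]
Append remaining from left: [21]. Merged: [2, 4, 6, 8, 15, 17, 19, 21]

Final merged array: [2, 4, 6, 8, 15, 17, 19, 21]
Total comparisons: 7

The merged array is [2, 4, 6, 8, 15, 17, 19, 21], requiring 7 comparisons. The merge step runs in O(n) time where n is the total number of elements.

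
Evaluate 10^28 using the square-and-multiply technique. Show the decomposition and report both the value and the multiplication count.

Computing 10^28 by squaring (build up from 10^1; each line after the first costs one multiplication):

10^1 = 10
10^2 = (10^1)^2 = 10^2 = 100
10^3 = 10 * 10^2 = 10 * 100 = 1000
10^6 = (10^3)^2 = 1000^2 = 1000000
10^7 = 10 * 10^6 = 10 * 1000000 = 10000000
10^14 = (10^7)^2 = 10000000^2 = 100000000000000
10^28 = (10^14)^2 = 100000000000000^2 = 10000000000000000000000000000

Result: 10000000000000000000000000000
Multiplications needed: 6 (6 lines after 10^1)

10^28 = 10000000000000000000000000000. Using exponentiation by squaring, this requires 6 multiplications. The key idea: if the exponent is even, square the half-power; if odd, multiply by the base once.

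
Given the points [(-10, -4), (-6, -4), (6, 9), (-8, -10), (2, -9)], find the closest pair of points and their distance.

Computing all pairwise distances among 5 points:

d((-10, -4), (-6, -4)) = 4.0 <-- minimum
d((-10, -4), (6, 9)) = 20.6155
d((-10, -4), (-8, -10)) = 6.3246
d((-10, -4), (2, -9)) = 13.0
d((-6, -4), (6, 9)) = 17.6918
d((-6, -4), (-8, -10)) = 6.3246
d((-6, -4), (2, -9)) = 9.434
d((6, 9), (-8, -10)) = 23.6008
d((6, 9), (2, -9)) = 18.4391
d((-8, -10), (2, -9)) = 10.0499

Closest pair: (-10, -4) and (-6, -4) with distance 4.0

The closest pair is (-10, -4) and (-6, -4) with Euclidean distance 4.0. For 5 points, brute-force pairwise comparison is shown above. For large n, the divide-and-conquer algorithm (sort by x, recurse on halves, check the dividing strip) achieves O(n log n).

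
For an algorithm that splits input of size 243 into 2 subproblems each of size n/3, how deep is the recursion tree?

For divide and conquer with division factor 3:

Problem sizes at each level:
Level 0: 243
Level 1: 81
Level 2: 27
Level 3: 9
Level 4: 3
Level 5: 1

The root is level 0 and the size-1 base case is level 5 (the tree spans levels 0 through 5, i.e. 6 levels counting the root), so the depth is the number of divisions: log_3(243) = 5

The recursion tree depth is log_3(243) = 5. At each level, the problem size is divided by 3, so it takes 5 divisions to reduce to a base case of size 1. The algorithm makes 2 recursive calls at each level.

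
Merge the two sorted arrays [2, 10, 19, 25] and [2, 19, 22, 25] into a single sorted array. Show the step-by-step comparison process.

Merging process:

Compare 2 vs 2: take 2 from left. Merged: [2]
Compare 10 vs 2: take 2 from right. Merged: [2, 2]
Compare 10 vs 19: take 10 from left. Merged: [2, 2, 10]
Compare 19 vs 19: take 19 from left. Merged: [2, 2, 10, 19]
Compare 25 vs 19: take 19 from right. Merged: [2, 2, 10, 19, 19]
Compare 25 vs 22: take 22 from right. Merged: [2, 2, 10, 19, 19, 22]
Compare 25 vs 25: take 25 from left. Merged: [2, 2, 10, 19, 19, 22, 25]
Append remaining from right: [25]. Merged: [2, 2, 10, 19, 19, 22, 25, 25]

Final merged array: [2, 2, 10, 19, 19, 22, 25, 25]
Total comparisons: 7

The merged array is [2, 2, 10, 19, 19, 22, 25, 25], requiring 7 comparisons. The merge step runs in O(n) time where n is the total number of elements.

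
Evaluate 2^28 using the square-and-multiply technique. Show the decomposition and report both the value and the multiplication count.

Computing 2^28 by squaring (build up from 2^1; each line after the first costs one multiplication):

2^1 = 2
2^2 = (2^1)^2 = 2^2 = 4
2^3 = 2 * 2^2 = 2 * 4 = 8
2^6 = (2^3)^2 = 8^2 = 64
2^7 = 2 * 2^6 = 2 * 64 = 128
2^14 = (2^7)^2 = 128^2 = 16384
2^28 = (2^14)^2 = 16384^2 = 268435456

Result: 268435456
Multiplications needed: 6 (6 lines after 2^1)

2^28 = 268435456. Using exponentiation by squaring, this requires 6 multiplications. The key idea: if the exponent is even, square the half-power; if odd, multiply by the base once.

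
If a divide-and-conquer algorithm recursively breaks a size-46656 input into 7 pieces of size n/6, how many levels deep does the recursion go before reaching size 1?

For divide and conquer with division factor 6:

Problem sizes at each level:
Level 0: 46656
Level 1: 7776
Level 2: 1296
Level 3: 216
Level 4: 36
Level 5: 6
Level 6: 1

The root is level 0 and the size-1 base case is level 6 (the tree spans levels 0 through 6, i.e. 7 levels counting the root), so the depth is the number of divisions: log_6(46656) = 6

The recursion tree depth is log_6(46656) = 6. At each level, the problem size is divided by 6, so it takes 6 divisions to reduce to a base case of size 1. The algorithm makes 7 recursive calls at each level.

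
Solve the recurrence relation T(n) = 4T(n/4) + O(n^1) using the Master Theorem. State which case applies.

Master Theorem for T(n) = 4T(n/4) + O(n^1):

a = 4, b = 4, c = 1
log_b(a) = log_4(4) = 1.0000

Case 2: c = 1 = log_4(4) = 1.0000
T(n) = O(n^1 log n) = O(n log n)

For T(n) = 4T(n/4) + O(n^1): log_4(4) = 1.0000. This is Case 2 of the Master Theorem (c = log_b(a), equal work at all levels), giving O(n log n).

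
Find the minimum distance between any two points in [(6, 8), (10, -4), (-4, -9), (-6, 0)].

Computing all pairwise distances among 4 points:

d((6, 8), (10, -4)) = 12.6491
d((6, 8), (-4, -9)) = 19.7231
d((6, 8), (-6, 0)) = 14.4222
d((10, -4), (-4, -9)) = 14.8661
d((10, -4), (-6, 0)) = 16.4924
d((-4, -9), (-6, 0)) = 9.2195 <-- minimum

Closest pair: (-4, -9) and (-6, 0) with distance 9.2195

The closest pair is (-4, -9) and (-6, 0) with Euclidean distance 9.2195. For 4 points, brute-force pairwise comparison is shown above. For large n, the divide-and-conquer algorithm (sort by x, recurse on halves, check the dividing strip) achieves O(n log n).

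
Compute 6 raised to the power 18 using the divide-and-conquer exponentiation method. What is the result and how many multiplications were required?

Computing 6^18 by squaring (build up from 6^1; each line after the first costs one multiplication):

6^1 = 6
6^2 = (6^1)^2 = 6^2 = 36
6^4 = (6^2)^2 = 36^2 = 1296
6^8 = (6^4)^2 = 1296^2 = 1679616
6^9 = 6 * 6^8 = 6 * 1679616 = 10077696
6^18 = (6^9)^2 = 10077696^2 = 101559956668416

Result: 101559956668416
Multiplications needed: 5 (5 lines after 6^1)

6^18 = 101559956668416. Using exponentiation by squaring, this requires 5 multiplications. The key idea: if the exponent is even, square the half-power; if odd, multiply by the base once.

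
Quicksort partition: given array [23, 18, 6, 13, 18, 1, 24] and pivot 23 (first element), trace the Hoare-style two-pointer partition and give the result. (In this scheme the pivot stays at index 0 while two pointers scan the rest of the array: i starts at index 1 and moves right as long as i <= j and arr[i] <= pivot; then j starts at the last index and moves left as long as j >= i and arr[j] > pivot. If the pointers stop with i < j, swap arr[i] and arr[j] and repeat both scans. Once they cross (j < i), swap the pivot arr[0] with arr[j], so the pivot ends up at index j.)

Hoare-style two-pointer partition with pivot = 23:

Initial array: [23, 18, 6, 13, 18, 1, 24]

Pointers start at i = 1, j = 6.
i ends at 6, j ends at 5: the pointers have crossed (j < i), so scanning stops.

Swap pivot arr[0] with arr[5] to place pivot at position 5: [1, 18, 6, 13, 18, 23, 24]
Pivot position: 5

After partitioning with pivot 23, the array becomes [1, 18, 6, 13, 18, 23, 24]. The pivot is placed at index 5. All elements to the left of the pivot are <= 23, and all elements to the right are > 23.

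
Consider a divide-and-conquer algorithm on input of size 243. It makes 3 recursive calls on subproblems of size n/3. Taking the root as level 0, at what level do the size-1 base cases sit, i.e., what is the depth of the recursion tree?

For divide and conquer with division factor 3:

Problem sizes at each level:
Level 0: 243
Level 1: 81
Level 2: 27
Level 3: 9
Level 4: 3
Level 5: 1

The root is level 0 and the size-1 base case is level 5 (the tree spans levels 0 through 5, i.e. 6 levels counting the root), so the depth is the number of divisions: log_3(243) = 5

The recursion tree depth is log_3(243) = 5. At each level, the problem size is divided by 3, so it takes 5 divisions to reduce to a base case of size 1. The algorithm makes 3 recursive calls at each level.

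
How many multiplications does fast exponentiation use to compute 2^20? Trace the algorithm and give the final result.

Computing 2^20 by squaring (build up from 2^1; each line after the first costs one multiplication):

2^1 = 2
2^2 = (2^1)^2 = 2^2 = 4
2^4 = (2^2)^2 = 4^2 = 16
2^5 = 2 * 2^4 = 2 * 16 = 32
2^10 = (2^5)^2 = 32^2 = 1024
2^20 = (2^10)^2 = 1024^2 = 1048576

Result: 1048576
Multiplications needed: 5 (5 lines after 2^1)

2^20 = 1048576. Using exponentiation by squaring, this requires 5 multiplications. The key idea: if the exponent is even, square the half-power; if odd, multiply by the base once.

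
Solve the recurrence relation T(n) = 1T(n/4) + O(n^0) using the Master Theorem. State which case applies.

Master Theorem for T(n) = 1T(n/4) + O(n^0):

a = 1, b = 4, c = 0
log_b(a) = log_4(1) = 0.0000

Case 2: c = 0 = log_4(1) = 0.0000
T(n) = O(n^0 log n) = O(log n)

For T(n) = 1T(n/4) + O(n^0): log_4(1) = 0.0000. This is Case 2 of the Master Theorem (c = log_b(a), equal work at all levels), giving O(log n).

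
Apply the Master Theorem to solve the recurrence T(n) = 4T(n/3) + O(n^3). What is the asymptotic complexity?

Master Theorem for T(n) = 4T(n/3) + O(n^3):

a = 4, b = 3, c = 3
log_b(a) = log_3(4) = 1.2619

Case 3: c = 3 > log_3(4) = 1.2619
T(n) = O(n^3) = O(n^3)

For T(n) = 4T(n/3) + O(n^3): log_3(4) = 1.2619. This is Case 3 of the Master Theorem (c > log_b(a), work dominated by root), giving O(n^3).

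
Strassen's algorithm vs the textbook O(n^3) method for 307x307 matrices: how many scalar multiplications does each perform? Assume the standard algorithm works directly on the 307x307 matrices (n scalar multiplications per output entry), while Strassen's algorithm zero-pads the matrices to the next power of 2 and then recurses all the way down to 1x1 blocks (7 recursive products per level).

Matrix multiplication for 307x307 matrices:

Strassen's algorithm requires power-of-2 dimensions. Pad 307x307 to 512x512 (next power of 2).

Standard algorithm: 307^3 = 28934443 multiplications
Strassen's algorithm: 7^(log2(512)) = 7^9 = 40353607 multiplications
Difference: 28934443 - 40353607 = -11419164 (Strassen uses MORE here due to padding overhead — for small or just-over-power-of-2 n, padding can outweigh the per-level savings)

Standard: 28934443 multiplications (307^3). Strassen: 40353607 multiplications (7^9, after padding to 512x512). Strassen reduces 8 recursive multiplications to 7 at each level.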